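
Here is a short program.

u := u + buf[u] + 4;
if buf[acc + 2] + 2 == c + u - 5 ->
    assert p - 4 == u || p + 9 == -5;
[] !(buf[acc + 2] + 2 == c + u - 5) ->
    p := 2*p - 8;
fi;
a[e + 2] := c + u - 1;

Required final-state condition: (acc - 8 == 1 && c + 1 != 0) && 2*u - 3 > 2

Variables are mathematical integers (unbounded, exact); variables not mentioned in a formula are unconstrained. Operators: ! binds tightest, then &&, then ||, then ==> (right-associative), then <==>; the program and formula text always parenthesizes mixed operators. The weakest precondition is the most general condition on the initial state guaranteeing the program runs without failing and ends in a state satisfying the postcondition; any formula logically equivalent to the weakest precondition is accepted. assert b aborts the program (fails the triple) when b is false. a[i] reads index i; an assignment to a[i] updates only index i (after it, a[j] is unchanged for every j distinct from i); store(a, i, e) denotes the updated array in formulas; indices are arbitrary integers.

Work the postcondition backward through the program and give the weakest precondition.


Working backward. After the program, the postcondition (acc - 8 == 1 && c + 1 != 0) && 2*u - 3 > 2 must hold; in canonical form it is acc == 9 && c != -1 && 2*u > 5.
Before a[e + 2] := c + u - 1: acc == 9 && c != -1 && 2*u > 5
Then branch requires (p == u + 4 || p == -14) && acc == 9 && c != -1 && 2*u > 5; else branch requires acc == 9 && c != -1 && 2*u > 5.
Before the if: (buf[acc + 2] == c + u - 7 ==> ((p == u + 4 || p == -14) && acc == 9 && c != -1 && 2*u > 5)) && ((!(buf[acc + 2] == c + u - 7)) ==> (acc == 9 && c != -1 && 2*u > 5))
Before u := u + buf[u] + 4: (buf[acc + 2] == buf[u] + c + u - 3 ==> ((p == buf[u] + u + 8 || p == -14) && acc == 9 && c != -1 && 2*buf[u] + 2*u > -3)) && ((!(buf[acc + 2] == buf[u] + c + u - 3)) ==> (acc == 9 && c != -1 && 2*buf[u] + 2*u > -3))
Answer: WP = (buf[acc + 2] == buf[u] + c + u - 3 ==> ((p == buf[u] + u + 8 || p == -14) && acc == 9 && c != -1 && 2*buf[u] + 2*u > -3)) && ((!(buf[acc + 2] == buf[u] + c + u - 3)) ==> (acc == 9 && c != -1 && 2*buf[u] + 2*u > -3))


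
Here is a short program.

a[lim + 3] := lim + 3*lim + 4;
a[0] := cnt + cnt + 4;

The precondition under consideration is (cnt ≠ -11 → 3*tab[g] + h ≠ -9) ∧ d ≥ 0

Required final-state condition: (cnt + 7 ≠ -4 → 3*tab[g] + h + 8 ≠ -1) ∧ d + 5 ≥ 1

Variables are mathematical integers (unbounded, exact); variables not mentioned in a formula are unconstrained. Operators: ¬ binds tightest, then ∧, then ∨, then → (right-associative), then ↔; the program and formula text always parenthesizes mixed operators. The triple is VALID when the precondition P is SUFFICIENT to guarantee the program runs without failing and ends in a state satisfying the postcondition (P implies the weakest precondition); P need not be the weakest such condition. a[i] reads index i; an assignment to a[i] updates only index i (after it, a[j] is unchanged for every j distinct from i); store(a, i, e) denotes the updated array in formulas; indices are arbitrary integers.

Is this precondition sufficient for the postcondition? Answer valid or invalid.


Working backward. After the program, the postcondition (cnt + 7 ≠ -4 → 3*tab[g] + h + 8 ≠ -1) ∧ d + 5 ≥ 1 must hold; in canonical form it is (cnt ≠ -11 → 3*tab[g] + h ≠ -9) ∧ d ≥ -4.
Before a[0] := cnt + cnt + 4: (cnt ≠ -11 → 3*tab[g] + h ≠ -9) ∧ d ≥ -4
Before a[lim + 3] := lim + 3*lim + 4: (cnt ≠ -11 → 3*tab[g] + h ≠ -9) ∧ d ≥ -4
The weakest precondition is (cnt ≠ -11 → 3*tab[g] + h ≠ -9) ∧ d ≥ -4.
Check whether (cnt ≠ -11 → 3*tab[g] + h ≠ -9) ∧ d ≥ 0 implies it.
Every state satisfying the precondition satisfies the weakest precondition: the implication holds.
Answer: valid


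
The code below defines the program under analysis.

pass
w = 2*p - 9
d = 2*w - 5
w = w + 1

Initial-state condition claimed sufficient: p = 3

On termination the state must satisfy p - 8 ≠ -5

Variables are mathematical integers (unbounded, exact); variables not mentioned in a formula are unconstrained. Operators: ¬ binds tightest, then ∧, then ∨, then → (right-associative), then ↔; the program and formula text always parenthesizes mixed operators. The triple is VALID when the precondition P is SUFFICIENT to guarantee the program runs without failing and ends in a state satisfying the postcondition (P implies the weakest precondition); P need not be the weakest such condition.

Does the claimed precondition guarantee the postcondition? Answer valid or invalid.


Working backward. After the program, the postcondition p - 8 ≠ -5 must hold; in canonical form it is p ≠ 3.
Before w := w + 1: p ≠ 3
Before d := 2*w - 5: p ≠ 3
Before w := 2*p - 9: p ≠ 3
Before skip: p ≠ 3
The weakest precondition is p ≠ 3.
Check whether p = 3 implies it.
Countermodel: at the initial state p = 3, the precondition holds but the weakest precondition fails.
Answer: invalid


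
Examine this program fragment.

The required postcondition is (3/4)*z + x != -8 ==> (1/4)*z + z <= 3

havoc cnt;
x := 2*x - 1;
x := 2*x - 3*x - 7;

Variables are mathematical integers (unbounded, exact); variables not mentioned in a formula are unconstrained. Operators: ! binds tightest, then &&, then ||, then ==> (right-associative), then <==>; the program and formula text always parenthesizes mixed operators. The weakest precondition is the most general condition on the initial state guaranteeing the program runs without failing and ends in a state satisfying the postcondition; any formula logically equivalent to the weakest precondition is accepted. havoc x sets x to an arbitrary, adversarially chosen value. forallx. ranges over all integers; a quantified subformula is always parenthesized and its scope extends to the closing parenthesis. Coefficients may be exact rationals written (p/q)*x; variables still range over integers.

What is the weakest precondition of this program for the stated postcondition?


Working backward. After the program, the postcondition (3/4)*z + x != -8 ==> (1/4)*z + z <= 3 must hold; in canonical form it is x + (3/4)*z != -8 ==> (5/4)*z <= 3.
Before x := 2*x - 3*x - 7: (3/4)*z != x - 1 ==> (5/4)*z <= 3
Before x := 2*x - 1: (3/4)*z != 2*x - 2 ==> (5/4)*z <= 3
Before havoc cnt: (3/4)*z != 2*x - 2 ==> (5/4)*z <= 3
Answer: WP = (3/4)*z != 2*x - 2 ==> (5/4)*z <= 3


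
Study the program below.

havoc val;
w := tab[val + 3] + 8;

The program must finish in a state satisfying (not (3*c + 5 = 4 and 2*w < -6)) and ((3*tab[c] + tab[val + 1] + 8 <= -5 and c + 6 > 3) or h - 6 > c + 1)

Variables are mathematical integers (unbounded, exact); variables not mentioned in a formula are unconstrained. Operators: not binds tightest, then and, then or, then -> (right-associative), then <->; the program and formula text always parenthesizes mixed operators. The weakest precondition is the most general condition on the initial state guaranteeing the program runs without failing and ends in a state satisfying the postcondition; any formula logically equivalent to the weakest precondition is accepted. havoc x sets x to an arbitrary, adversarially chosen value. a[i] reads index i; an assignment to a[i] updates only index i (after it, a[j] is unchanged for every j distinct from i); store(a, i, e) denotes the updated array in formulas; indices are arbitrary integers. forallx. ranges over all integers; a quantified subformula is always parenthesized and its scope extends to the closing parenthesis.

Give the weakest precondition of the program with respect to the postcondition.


Working backward. After the program, the postcondition (not (3*c + 5 = 4 and 2*w < -6)) and ((3*tab[c] + tab[val + 1] + 8 <= -5 and c + 6 > 3) or h - 6 > c + 1) must hold; in canonical form it is (not (3*c = -1 and 2*w < -6)) and ((tab[val + 1] + 3*tab[c] <= -13 and c > -3) or h > c + 7).
Before w := tab[val + 3] + 8: (not (3*c = -1 and 2*tab[val + 3] < -22)) and ((tab[val + 1] + 3*tab[c] <= -13 and c > -3) or h > c + 7)
Before havoc val: forall val_1. ((not (3*c = -1 and 2*tab[val_1 + 3] < -22)) and ((tab[val_1 + 1] + 3*tab[c] <= -13 and c > -3) or h > c + 7))
Answer: WP = forall val_1. ((not (3*c = -1 and 2*tab[val_1 + 3] < -22)) and ((tab[val_1 + 1] + 3*tab[c] <= -13 and c > -3) or h > c + 7))


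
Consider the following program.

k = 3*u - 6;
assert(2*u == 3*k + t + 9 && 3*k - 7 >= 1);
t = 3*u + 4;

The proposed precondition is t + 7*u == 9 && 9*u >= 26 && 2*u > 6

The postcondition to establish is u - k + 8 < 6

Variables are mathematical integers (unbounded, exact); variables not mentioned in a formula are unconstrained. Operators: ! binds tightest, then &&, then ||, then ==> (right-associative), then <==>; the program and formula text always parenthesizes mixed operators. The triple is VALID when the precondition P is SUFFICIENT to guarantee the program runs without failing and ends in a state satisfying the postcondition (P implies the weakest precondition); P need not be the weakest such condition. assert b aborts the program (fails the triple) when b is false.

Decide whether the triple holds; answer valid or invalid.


Working backward. After the program, the postcondition u - k + 8 < 6 must hold; in canonical form it is u < k - 2.
Before t := 3*u + 4: u < k - 2
Before assert 2*u == 3*k + t + 9 && 3*k - 7 >= 1: 2*u == 3*k + t + 9 && 3*k >= 8 && u < k - 2
Before k := 3*u - 6: t + 7*u == 9 && 9*u >= 26 && 2*u > 8
The weakest precondition is t + 7*u == 9 && 9*u >= 26 && 2*u > 8.
Check whether t + 7*u == 9 && 9*u >= 26 && 2*u > 6 implies it.
Countermodel: at the initial state t = -19, u = 4, the precondition holds but the weakest precondition fails.
Answer: invalid


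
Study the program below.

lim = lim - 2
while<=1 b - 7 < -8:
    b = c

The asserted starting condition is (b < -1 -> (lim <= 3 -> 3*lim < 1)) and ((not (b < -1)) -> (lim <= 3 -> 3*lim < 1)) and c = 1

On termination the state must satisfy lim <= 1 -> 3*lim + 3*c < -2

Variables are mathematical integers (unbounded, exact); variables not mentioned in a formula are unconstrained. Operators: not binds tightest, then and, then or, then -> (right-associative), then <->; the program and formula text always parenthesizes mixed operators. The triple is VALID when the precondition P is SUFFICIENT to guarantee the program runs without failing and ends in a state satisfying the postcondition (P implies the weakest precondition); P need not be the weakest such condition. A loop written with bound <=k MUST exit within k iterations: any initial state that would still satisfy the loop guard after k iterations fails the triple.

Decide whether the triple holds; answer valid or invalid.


Working backward. After the program, the postcondition lim <= 1 -> 3*lim + 3*c < -2 must hold; in canonical form it is lim <= 1 -> 3*c + 3*lim < -2.
Before the loop (bound <=1), unroll the exhaustion recursion (WP_0 = exit-now case; WP_j = one more guarded iteration, up to j = 1):
  WP_0: (not (b < -1)) and (lim <= 1 -> 3*c + 3*lim < -2)
  WP_1: (b < -1 -> ((not (c < -1)) and (lim <= 1 -> 3*c + 3*lim < -2))) and ((not (b < -1)) -> (lim <= 1 -> 3*c + 3*lim < -2))
So before the loop: (b < -1 -> ((not (c < -1)) and (lim <= 1 -> 3*c + 3*lim < -2))) and ((not (b < -1)) -> (lim <= 1 -> 3*c + 3*lim < -2))
Before lim := lim - 2: (b < -1 -> ((not (c < -1)) and (lim <= 3 -> 3*c + 3*lim < 4))) and ((not (b < -1)) -> (lim <= 3 -> 3*c + 3*lim < 4))
The weakest precondition is (b < -1 -> ((not (c < -1)) and (lim <= 3 -> 3*c + 3*lim < 4))) and ((not (b < -1)) -> (lim <= 3 -> 3*c + 3*lim < 4)).
Check whether (b < -1 -> (lim <= 3 -> 3*lim < 1)) and ((not (b < -1)) -> (lim <= 3 -> 3*lim < 1)) and c = 1 implies it.
Every state satisfying the precondition satisfies the weakest precondition: the implication holds.
Answer: valid


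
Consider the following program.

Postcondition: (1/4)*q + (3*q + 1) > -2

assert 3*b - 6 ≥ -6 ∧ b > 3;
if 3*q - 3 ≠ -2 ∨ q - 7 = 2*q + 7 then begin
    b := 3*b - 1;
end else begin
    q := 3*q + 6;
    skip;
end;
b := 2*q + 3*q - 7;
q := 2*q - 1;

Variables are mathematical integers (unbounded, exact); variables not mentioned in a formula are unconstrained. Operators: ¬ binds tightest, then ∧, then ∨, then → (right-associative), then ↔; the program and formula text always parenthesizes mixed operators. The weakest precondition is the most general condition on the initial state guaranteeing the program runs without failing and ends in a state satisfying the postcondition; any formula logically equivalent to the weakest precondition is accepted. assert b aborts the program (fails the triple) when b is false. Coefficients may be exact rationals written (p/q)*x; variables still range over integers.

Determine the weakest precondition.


Working backward. After the program, the postcondition (1/4)*q + (3*q + 1) > -2 must hold; in canonical form it is (13/4)*q > -3.
Before q := 2*q - 1: (13/2)*q > 1/4
Before b := 2*q + 3*q - 7: (13/2)*q > 1/4
Then branch requires (13/2)*q > 1/4; else branch requires (39/2)*q > -155/4.
Before the if: ((3*q ≠ 1 ∨ q = -14) → (13/2)*q > 1/4) ∧ ((¬(3*q ≠ 1 ∨ q = -14)) → (39/2)*q > -155/4)
Before assert 3*b - 6 ≥ -6 ∧ b > 3: 3*b ≥ 0 ∧ b > 3 ∧ ((3*q ≠ 1 ∨ q = -14) → (13/2)*q > 1/4) ∧ ((¬(3*q ≠ 1 ∨ q = -14)) → (39/2)*q > -155/4)
Answer: WP = 3*b ≥ 0 ∧ b > 3 ∧ ((3*q ≠ 1 ∨ q = -14) → (13/2)*q > 1/4) ∧ ((¬(3*q ≠ 1 ∨ q = -14)) → (39/2)*q > -155/4)


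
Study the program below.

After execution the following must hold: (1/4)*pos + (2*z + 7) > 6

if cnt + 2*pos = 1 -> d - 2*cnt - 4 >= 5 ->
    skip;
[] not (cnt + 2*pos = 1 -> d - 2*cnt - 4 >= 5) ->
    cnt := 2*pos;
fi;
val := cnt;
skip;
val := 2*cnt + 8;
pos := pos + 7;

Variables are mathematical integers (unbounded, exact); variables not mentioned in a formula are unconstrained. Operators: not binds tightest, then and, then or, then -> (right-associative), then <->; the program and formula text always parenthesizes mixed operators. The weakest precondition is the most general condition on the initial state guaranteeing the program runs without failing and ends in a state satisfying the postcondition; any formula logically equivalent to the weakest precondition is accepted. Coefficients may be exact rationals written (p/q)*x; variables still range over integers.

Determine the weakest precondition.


Working backward. After the program, the postcondition (1/4)*pos + (2*z + 7) > 6 must hold; in canonical form it is (1/4)*pos + 2*z > -1.
Before pos := pos + 7: (1/4)*pos + 2*z > -11/4
Before val := 2*cnt + 8: (1/4)*pos + 2*z > -11/4
Before skip: (1/4)*pos + 2*z > -11/4
Before val := cnt: (1/4)*pos + 2*z > -11/4
Then branch requires (1/4)*pos + 2*z > -11/4; else branch requires (1/4)*pos + 2*z > -11/4.
Before the if: ((cnt + 2*pos = 1 -> d >= 2*cnt + 9) -> (1/4)*pos + 2*z > -11/4) and ((not (cnt + 2*pos = 1 -> d >= 2*cnt + 9)) -> (1/4)*pos + 2*z > -11/4)
Answer: WP = ((cnt + 2*pos = 1 -> d >= 2*cnt + 9) -> (1/4)*pos + 2*z > -11/4) and ((not (cnt + 2*pos = 1 -> d >= 2*cnt + 9)) -> (1/4)*pos + 2*z > -11/4)


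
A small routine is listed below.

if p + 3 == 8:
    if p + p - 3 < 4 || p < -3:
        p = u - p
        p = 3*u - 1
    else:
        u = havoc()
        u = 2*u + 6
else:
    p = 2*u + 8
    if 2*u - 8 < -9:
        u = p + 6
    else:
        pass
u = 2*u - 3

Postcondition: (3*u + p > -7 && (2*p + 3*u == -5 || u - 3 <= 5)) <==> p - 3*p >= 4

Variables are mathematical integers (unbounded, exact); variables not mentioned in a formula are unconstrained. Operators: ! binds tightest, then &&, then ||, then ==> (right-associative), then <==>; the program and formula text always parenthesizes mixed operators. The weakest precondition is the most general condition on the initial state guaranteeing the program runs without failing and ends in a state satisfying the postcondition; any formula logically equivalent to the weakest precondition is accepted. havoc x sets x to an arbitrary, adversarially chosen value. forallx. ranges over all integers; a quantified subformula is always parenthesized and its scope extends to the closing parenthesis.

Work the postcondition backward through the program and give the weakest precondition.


Working backward. After the program, the postcondition (3*u + p > -7 && (2*p + 3*u == -5 || u - 3 <= 5)) <==> p - 3*p >= 4 must hold; in canonical form it is (p + 3*u > -7 && (2*p + 3*u == -5 || u <= 8)) <==> 2*p <= -4.
Before u := 2*u - 3: (p + 6*u > 2 && (2*p + 6*u == 4 || 2*u <= 11)) <==> 2*p <= -4
Then branch requires ((2*p < 7 || p < -3) ==> ((9*u > 3 && (12*u == 6 || 2*u <= 11)) <==> 6*u <= -2)) && ((!(2*p < 7 || p < -3)) ==> (forall u_1. ((p + 12*u_1 > -34 && (2*p + 12*u_1 == -32 || 4*u_1 <= -1)) <==> 2*p <= -4))); else branch requires (2*u < -1 ==> ((14*u > -90 && (16*u == -96 || 4*u <= -17)) <==> 4*u <= -20)) && ((!(2*u < -1)) ==> ((8*u > -6 && (10*u == -12 || 2*u <= 11)) <==> 4*u <= -20)).
Before the if: (p == 5 ==> (((2*p < 7 || p < -3) ==> ((9*u > 3 && (12*u == 6 || 2*u <= 11)) <==> 6*u <= -2)) && ((!(2*p < 7 || p < -3)) ==> (forall u_1. ((p + 12*u_1 > -34 && (2*p + 12*u_1 == -32 || 4*u_1 <= -1)) <==> 2*p <= -4))))) && ((!(p == 5)) ==> ((2*u < -1 ==> ((14*u > -90 && (16*u == -96 || 4*u <= -17)) <==> 4*u <= -20)) && ((!(2*u < -1)) ==> ((8*u > -6 && (10*u == -12 || 2*u <= 11)) <==> 4*u <= -20))))
Answer: WP = (p == 5 ==> (((2*p < 7 || p < -3) ==> ((9*u > 3 && (12*u == 6 || 2*u <= 11)) <==> 6*u <= -2)) && ((!(2*p < 7 || p < -3)) ==> (forall u_1. ((p + 12*u_1 > -34 && (2*p + 12*u_1 == -32 || 4*u_1 <= -1)) <==> 2*p <= -4))))) && ((!(p == 5)) ==> ((2*u < -1 ==> ((14*u > -90 && (16*u == -96 || 4*u <= -17)) <==> 4*u <= -20)) && ((!(2*u < -1)) ==> ((8*u > -6 && (10*u == -12 || 2*u <= 11)) <==> 4*u <= -20))))


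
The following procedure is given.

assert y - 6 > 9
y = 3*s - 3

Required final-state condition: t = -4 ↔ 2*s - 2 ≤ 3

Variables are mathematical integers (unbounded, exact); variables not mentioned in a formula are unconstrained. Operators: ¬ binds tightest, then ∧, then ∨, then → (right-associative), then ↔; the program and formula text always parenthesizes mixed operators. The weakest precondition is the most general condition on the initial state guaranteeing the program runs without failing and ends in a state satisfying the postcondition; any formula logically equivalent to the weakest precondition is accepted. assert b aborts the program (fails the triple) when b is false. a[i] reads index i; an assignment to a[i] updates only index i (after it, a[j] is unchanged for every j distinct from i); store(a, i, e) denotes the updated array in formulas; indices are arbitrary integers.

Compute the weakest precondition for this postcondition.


Working backward. After the program, the postcondition t = -4 ↔ 2*s - 2 ≤ 3 must hold; in canonical form it is t = -4 ↔ 2*s ≤ 5.
Before y := 3*s - 3: t = -4 ↔ 2*s ≤ 5
Before assert y - 6 > 9: y > 15 ∧ (t = -4 ↔ 2*s ≤ 5)
Answer: WP = y > 15 ∧ (t = -4 ↔ 2*s ≤ 5)


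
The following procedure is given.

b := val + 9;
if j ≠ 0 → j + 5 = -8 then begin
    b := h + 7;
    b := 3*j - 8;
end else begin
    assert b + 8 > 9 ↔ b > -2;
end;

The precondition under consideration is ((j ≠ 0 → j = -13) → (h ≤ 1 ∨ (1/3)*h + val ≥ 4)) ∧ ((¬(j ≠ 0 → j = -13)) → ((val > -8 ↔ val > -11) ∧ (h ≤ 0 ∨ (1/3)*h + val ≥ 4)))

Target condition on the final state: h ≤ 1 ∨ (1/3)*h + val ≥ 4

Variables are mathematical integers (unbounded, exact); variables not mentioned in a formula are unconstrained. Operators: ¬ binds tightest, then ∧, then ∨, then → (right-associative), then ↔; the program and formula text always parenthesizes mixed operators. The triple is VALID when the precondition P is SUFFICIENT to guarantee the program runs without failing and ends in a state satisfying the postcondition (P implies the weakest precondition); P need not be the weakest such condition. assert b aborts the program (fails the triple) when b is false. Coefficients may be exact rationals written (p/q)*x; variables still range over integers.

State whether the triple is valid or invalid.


Working backward. After the program, h ≤ 1 ∨ (1/3)*h + val ≥ 4 must hold.
Then branch requires h ≤ 1 ∨ (1/3)*h + val ≥ 4; else branch requires (b > 1 ↔ b > -2) ∧ (h ≤ 1 ∨ (1/3)*h + val ≥ 4).
Before the if: ((j ≠ 0 → j = -13) → (h ≤ 1 ∨ (1/3)*h + val ≥ 4)) ∧ ((¬(j ≠ 0 → j = -13)) → ((b > 1 ↔ b > -2) ∧ (h ≤ 1 ∨ (1/3)*h + val ≥ 4)))
Before b := val + 9: ((j ≠ 0 → j = -13) → (h ≤ 1 ∨ (1/3)*h + val ≥ 4)) ∧ ((¬(j ≠ 0 → j = -13)) → ((val > -8 ↔ val > -11) ∧ (h ≤ 1 ∨ (1/3)*h + val ≥ 4)))
The weakest precondition is ((j ≠ 0 → j = -13) → (h ≤ 1 ∨ (1/3)*h + val ≥ 4)) ∧ ((¬(j ≠ 0 → j = -13)) → ((val > -8 ↔ val > -11) ∧ (h ≤ 1 ∨ (1/3)*h + val ≥ 4))).
Check whether ((j ≠ 0 → j = -13) → (h ≤ 1 ∨ (1/3)*h + val ≥ 4)) ∧ ((¬(j ≠ 0 → j = -13)) → ((val > -8 ↔ val > -11) ∧ (h ≤ 0 ∨ (1/3)*h + val ≥ 4))) implies it.
Every state satisfying the precondition satisfies the weakest precondition: the implication holds.
Answer: valid


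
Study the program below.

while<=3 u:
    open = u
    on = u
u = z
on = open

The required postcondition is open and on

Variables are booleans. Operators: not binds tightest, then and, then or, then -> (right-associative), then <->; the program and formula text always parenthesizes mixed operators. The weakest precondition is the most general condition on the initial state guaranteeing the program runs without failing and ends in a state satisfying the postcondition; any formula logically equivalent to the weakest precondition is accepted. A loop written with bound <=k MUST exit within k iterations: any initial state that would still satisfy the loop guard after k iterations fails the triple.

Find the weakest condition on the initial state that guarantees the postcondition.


Working backward. After the program, open and on must hold.
Before on := open: open
Before u := z: open
Before the loop (bound <=3), unroll the exhaustion recursion (WP_0 = exit-now case; WP_j = one more guarded iteration, up to j = 3):
  WP_0: (not u) and open
  WP_1: (not u) and ((not u) -> open)
  WP_2: (u -> ((not u) and ((not u) -> u))) and ((not u) -> open)
  WP_3: (u -> ((u -> ((not u) and ((not u) -> u))) and ((not u) -> u))) and ((not u) -> open)
So before the loop: (u -> ((u -> ((not u) and ((not u) -> u))) and ((not u) -> u))) and ((not u) -> open)
Answer: WP = (u -> ((u -> ((not u) and ((not u) -> u))) and ((not u) -> u))) and ((not u) -> open)


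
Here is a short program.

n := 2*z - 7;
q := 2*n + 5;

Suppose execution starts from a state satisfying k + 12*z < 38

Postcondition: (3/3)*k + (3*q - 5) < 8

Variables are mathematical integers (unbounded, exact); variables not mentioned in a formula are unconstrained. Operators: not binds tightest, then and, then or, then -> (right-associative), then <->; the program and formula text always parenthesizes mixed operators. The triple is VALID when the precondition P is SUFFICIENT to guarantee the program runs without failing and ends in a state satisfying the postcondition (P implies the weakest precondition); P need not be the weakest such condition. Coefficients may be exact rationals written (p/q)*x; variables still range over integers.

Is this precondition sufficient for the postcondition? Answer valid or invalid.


Working backward. After the program, the postcondition (3/3)*k + (3*q - 5) < 8 must hold; in canonical form it is k + 3*q < 13.
Before q := 2*n + 5: k + 6*n < -2
Before n := 2*z - 7: k + 12*z < 40
The weakest precondition is k + 12*z < 40.
Check whether k + 12*z < 38 implies it.
Every state satisfying the precondition satisfies the weakest precondition: the implication holds.
Answer: valid


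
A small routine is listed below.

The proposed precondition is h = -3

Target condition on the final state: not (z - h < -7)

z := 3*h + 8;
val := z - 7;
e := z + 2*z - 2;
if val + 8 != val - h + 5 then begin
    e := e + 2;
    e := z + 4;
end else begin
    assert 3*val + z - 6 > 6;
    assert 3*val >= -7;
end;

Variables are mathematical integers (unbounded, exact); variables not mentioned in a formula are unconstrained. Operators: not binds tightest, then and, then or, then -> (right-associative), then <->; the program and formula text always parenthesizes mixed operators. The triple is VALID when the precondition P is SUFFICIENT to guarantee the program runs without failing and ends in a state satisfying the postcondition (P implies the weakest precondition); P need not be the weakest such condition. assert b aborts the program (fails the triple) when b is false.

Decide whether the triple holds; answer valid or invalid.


Working backward. After the program, the postcondition not (z - h < -7) must hold; in canonical form it is not (z < h - 7).
Then branch requires not (z < h - 7); else branch requires 3*val + z > 12 and 3*val >= -7 and (not (z < h - 7)).
Before the if: (h != -3 -> (not (z < h - 7))) and ((not (h != -3)) -> (3*val + z > 12 and 3*val >= -7 and (not (z < h - 7))))
Before e := z + 2*z - 2: (h != -3 -> (not (z < h - 7))) and ((not (h != -3)) -> (3*val + z > 12 and 3*val >= -7 and (not (z < h - 7))))
Before val := z - 7: (h != -3 -> (not (z < h - 7))) and ((not (h != -3)) -> (4*z > 33 and 3*z >= 14 and (not (z < h - 7))))
Before z := 3*h + 8: (h != -3 -> (not (2*h < -15))) and ((not (h != -3)) -> (12*h > 1 and 9*h >= -10 and (not (2*h < -15))))
The weakest precondition is (h != -3 -> (not (2*h < -15))) and ((not (h != -3)) -> (12*h > 1 and 9*h >= -10 and (not (2*h < -15)))).
Check whether h = -3 implies it.
Countermodel: at the initial state h = -3, the precondition holds but the weakest precondition fails.
Answer: invalid


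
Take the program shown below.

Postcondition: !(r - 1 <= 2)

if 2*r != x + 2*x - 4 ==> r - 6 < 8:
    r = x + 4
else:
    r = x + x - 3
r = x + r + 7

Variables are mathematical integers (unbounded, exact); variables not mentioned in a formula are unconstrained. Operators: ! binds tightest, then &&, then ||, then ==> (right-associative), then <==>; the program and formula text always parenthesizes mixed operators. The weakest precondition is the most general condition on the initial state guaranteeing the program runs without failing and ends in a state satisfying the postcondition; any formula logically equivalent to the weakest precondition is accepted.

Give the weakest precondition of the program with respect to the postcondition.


Working backward. After the program, the postcondition !(r - 1 <= 2) must hold; in canonical form it is !(r <= 3).
Before r := x + r + 7: !(r + x <= -4)
Then branch requires !(2*x <= -8); else branch requires !(3*x <= -1).
Before the if: ((2*r != 3*x - 4 ==> r < 14) ==> (!(2*x <= -8))) && ((!(2*r != 3*x - 4 ==> r < 14)) ==> (!(3*x <= -1)))
Answer: WP = ((2*r != 3*x - 4 ==> r < 14) ==> (!(2*x <= -8))) && ((!(2*r != 3*x - 4 ==> r < 14)) ==> (!(3*x <= -1)))


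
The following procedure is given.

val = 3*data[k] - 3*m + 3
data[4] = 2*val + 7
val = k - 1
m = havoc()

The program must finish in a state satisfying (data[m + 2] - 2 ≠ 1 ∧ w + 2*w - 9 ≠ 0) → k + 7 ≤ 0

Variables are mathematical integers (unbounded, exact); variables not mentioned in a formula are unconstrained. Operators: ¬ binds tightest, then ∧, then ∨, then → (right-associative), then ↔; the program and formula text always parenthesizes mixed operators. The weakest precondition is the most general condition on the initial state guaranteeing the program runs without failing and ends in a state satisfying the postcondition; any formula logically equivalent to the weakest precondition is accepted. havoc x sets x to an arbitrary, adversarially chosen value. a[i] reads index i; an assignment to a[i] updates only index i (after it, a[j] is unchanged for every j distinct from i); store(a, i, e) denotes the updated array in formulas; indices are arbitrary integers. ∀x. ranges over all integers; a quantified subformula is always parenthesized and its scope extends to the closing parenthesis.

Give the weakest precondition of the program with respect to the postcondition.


Working backward. After the program, the postcondition (data[m + 2] - 2 ≠ 1 ∧ w + 2*w - 9 ≠ 0) → k + 7 ≤ 0 must hold; in canonical form it is (data[m + 2] ≠ 3 ∧ 3*w ≠ 9) → k ≤ -7.
Before havoc m: ∀m_1. ((data[m_1 + 2] ≠ 3 ∧ 3*w ≠ 9) → k ≤ -7)
Before val := k - 1: ∀m_1. ((data[m_1 + 2] ≠ 3 ∧ 3*w ≠ 9) → k ≤ -7)
Before data[4] := 2*val + 7: ∀m_1. ((store(data, 4, 2*val + 7)[m_1 + 2] ≠ 3 ∧ 3*w ≠ 9) → k ≤ -7)
Before val := 3*data[k] - 3*m + 3: ∀m_1. ((store(data, 4, 6*data[k] - 6*m + 13)[m_1 + 2] ≠ 3 ∧ 3*w ≠ 9) → k ≤ -7)
Answer: WP = ∀m_1. ((store(data, 4, 6*data[k] - 6*m + 13)[m_1 + 2] ≠ 3 ∧ 3*w ≠ 9) → k ≤ -7)


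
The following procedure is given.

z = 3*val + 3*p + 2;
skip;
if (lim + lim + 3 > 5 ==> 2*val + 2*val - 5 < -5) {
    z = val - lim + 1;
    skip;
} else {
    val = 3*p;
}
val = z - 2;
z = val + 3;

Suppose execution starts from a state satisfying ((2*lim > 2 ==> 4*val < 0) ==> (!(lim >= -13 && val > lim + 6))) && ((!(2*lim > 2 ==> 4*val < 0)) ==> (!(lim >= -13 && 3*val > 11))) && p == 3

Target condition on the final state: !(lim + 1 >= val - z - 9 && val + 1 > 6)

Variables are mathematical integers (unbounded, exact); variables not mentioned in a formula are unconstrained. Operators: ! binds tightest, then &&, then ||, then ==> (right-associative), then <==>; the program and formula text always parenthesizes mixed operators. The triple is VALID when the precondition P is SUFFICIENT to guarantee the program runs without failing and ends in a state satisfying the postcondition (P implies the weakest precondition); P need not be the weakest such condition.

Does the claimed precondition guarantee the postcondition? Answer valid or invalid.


Working backward. After the program, the postcondition !(lim + 1 >= val - z - 9 && val + 1 > 6) must hold; in canonical form it is !(lim + z >= val - 10 && val > 5).
Before z := val + 3: !(lim >= -13 && val > 5)
Before val := z - 2: !(lim >= -13 && z > 7)
Then branch requires !(lim >= -13 && val > lim + 6); else branch requires !(lim >= -13 && z > 7).
Before the if: ((2*lim > 2 ==> 4*val < 0) ==> (!(lim >= -13 && val > lim + 6))) && ((!(2*lim > 2 ==> 4*val < 0)) ==> (!(lim >= -13 && z > 7)))
Before skip: ((2*lim > 2 ==> 4*val < 0) ==> (!(lim >= -13 && val > lim + 6))) && ((!(2*lim > 2 ==> 4*val < 0)) ==> (!(lim >= -13 && z > 7)))
Before z := 3*val + 3*p + 2: ((2*lim > 2 ==> 4*val < 0) ==> (!(lim >= -13 && val > lim + 6))) && ((!(2*lim > 2 ==> 4*val < 0)) ==> (!(lim >= -13 && 3*p + 3*val > 5)))
The weakest precondition is ((2*lim > 2 ==> 4*val < 0) ==> (!(lim >= -13 && val > lim + 6))) && ((!(2*lim > 2 ==> 4*val < 0)) ==> (!(lim >= -13 && 3*p + 3*val > 5))).
Check whether ((2*lim > 2 ==> 4*val < 0) ==> (!(lim >= -13 && val > lim + 6))) && ((!(2*lim > 2 ==> 4*val < 0)) ==> (!(lim >= -13 && 3*val > 11))) && p == 3 implies it.
Countermodel: at the initial state lim = 2, p = 3, val = 0, the precondition holds but the weakest precondition fails.
Answer: invalid


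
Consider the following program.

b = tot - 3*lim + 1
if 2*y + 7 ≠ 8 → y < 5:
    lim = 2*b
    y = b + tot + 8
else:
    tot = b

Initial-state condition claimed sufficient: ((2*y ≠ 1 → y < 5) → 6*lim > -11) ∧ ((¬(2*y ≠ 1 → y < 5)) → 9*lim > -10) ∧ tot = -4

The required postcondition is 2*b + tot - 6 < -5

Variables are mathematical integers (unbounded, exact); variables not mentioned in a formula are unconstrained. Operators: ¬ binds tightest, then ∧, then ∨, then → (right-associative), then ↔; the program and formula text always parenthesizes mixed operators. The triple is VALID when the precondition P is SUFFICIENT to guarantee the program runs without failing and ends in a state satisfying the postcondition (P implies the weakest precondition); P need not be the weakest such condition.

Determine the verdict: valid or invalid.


Working backward. After the program, the postcondition 2*b + tot - 6 < -5 must hold; in canonical form it is 2*b + tot < 1.
Then branch requires 2*b + tot < 1; else branch requires 3*b < 1.
Before the if: ((2*y ≠ 1 → y < 5) → 2*b + tot < 1) ∧ ((¬(2*y ≠ 1 → y < 5)) → 3*b < 1)
Before b := tot - 3*lim + 1: ((2*y ≠ 1 → y < 5) → 3*tot < 6*lim - 1) ∧ ((¬(2*y ≠ 1 → y < 5)) → 3*tot < 9*lim - 2)
The weakest precondition is ((2*y ≠ 1 → y < 5) → 3*tot < 6*lim - 1) ∧ ((¬(2*y ≠ 1 → y < 5)) → 3*tot < 9*lim - 2).
Check whether ((2*y ≠ 1 → y < 5) → 6*lim > -11) ∧ ((¬(2*y ≠ 1 → y < 5)) → 9*lim > -10) ∧ tot = -4 implies it.
Every state satisfying the precondition satisfies the weakest precondition: the implication holds.
Answer: valid


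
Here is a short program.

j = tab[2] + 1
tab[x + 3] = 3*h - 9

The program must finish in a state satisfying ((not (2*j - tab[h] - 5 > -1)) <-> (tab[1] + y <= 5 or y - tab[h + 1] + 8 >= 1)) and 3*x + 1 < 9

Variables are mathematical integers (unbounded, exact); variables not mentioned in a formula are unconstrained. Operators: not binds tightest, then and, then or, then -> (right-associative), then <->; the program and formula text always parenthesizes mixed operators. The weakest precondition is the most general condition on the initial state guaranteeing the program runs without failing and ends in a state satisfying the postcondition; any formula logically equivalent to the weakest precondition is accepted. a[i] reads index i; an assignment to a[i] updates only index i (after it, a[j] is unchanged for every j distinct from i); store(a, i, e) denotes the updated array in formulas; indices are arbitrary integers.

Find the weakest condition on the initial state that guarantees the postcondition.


Working backward. After the program, the postcondition ((not (2*j - tab[h] - 5 > -1)) <-> (tab[1] + y <= 5 or y - tab[h + 1] + 8 >= 1)) and 3*x + 1 < 9 must hold; in canonical form it is ((not (2*j > tab[h] + 4)) <-> (tab[1] + y <= 5 or y >= tab[h + 1] - 7)) and 3*x < 8.
Before tab[x + 3] := 3*h - 9: ((not (2*j > store(tab, x + 3, 3*h - 9)[h] + 4)) <-> (store(tab, x + 3, 3*h - 9)[1] + y <= 5 or y >= store(tab, x + 3, 3*h - 9)[h + 1] - 7)) and 3*x < 8
Before j := tab[2] + 1: ((not (2*tab[2] > store(tab, x + 3, 3*h - 9)[h] + 2)) <-> (store(tab, x + 3, 3*h - 9)[1] + y <= 5 or y >= store(tab, x + 3, 3*h - 9)[h + 1] - 7)) and 3*x < 8
Answer: WP = ((not (2*tab[2] > store(tab, x + 3, 3*h - 9)[h] + 2)) <-> (store(tab, x + 3, 3*h - 9)[1] + y <= 5 or y >= store(tab, x + 3, 3*h - 9)[h + 1] - 7)) and 3*x < 8


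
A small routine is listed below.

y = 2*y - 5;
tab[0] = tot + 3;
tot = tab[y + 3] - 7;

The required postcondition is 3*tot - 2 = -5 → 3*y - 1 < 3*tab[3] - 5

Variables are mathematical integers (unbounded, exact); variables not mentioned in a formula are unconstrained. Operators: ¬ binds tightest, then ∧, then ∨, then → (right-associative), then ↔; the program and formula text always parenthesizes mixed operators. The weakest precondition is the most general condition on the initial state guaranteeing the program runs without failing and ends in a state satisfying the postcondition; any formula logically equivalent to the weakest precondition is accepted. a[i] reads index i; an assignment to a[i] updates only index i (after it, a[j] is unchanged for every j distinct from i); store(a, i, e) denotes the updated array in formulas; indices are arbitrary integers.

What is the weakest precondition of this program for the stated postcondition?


Working backward. After the program, the postcondition 3*tot - 2 = -5 → 3*y - 1 < 3*tab[3] - 5 must hold; in canonical form it is 3*tot = -3 → 3*y < 3*tab[3] - 4.
Before tot := tab[y + 3] - 7: 3*tab[y + 3] = 18 → 3*y < 3*tab[3] - 4
Before tab[0] := tot + 3: 3*store(tab, 0, tot + 3)[y + 3] = 18 → 3*y < 3*tab[3] - 4
Before y := 2*y - 5: 3*store(tab, 0, tot + 3)[2*y - 2] = 18 → 6*y < 3*tab[3] + 11
Answer: WP = 3*store(tab, 0, tot + 3)[2*y - 2] = 18 → 6*y < 3*tab[3] + 11


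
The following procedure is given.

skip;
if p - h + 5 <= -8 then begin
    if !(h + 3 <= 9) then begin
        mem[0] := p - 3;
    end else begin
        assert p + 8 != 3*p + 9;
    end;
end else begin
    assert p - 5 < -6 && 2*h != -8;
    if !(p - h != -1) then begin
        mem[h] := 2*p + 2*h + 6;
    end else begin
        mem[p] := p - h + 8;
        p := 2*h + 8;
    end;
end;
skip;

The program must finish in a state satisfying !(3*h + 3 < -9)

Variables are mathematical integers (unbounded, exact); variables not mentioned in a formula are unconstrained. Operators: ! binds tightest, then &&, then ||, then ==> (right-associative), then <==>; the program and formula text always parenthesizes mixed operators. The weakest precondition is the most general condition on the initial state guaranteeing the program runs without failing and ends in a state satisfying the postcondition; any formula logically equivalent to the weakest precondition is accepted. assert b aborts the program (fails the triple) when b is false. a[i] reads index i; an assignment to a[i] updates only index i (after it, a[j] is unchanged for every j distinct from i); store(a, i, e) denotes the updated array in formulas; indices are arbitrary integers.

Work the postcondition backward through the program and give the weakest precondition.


Working backward. After the program, the postcondition !(3*h + 3 < -9) must hold; in canonical form it is !(3*h < -12).
Before skip: !(3*h < -12)
Then branch requires ((!(h <= 6)) ==> (!(3*h < -12))) && (h <= 6 ==> (2*p != -1 && (!(3*h < -12)))); else branch requires p < -1 && 2*h != -8 && ((!(p != h - 1)) ==> (!(3*h < -12))) && (p != h - 1 ==> (!(3*h < -12))).
Before the if: (p <= h - 13 ==> (((!(h <= 6)) ==> (!(3*h < -12))) && (h <= 6 ==> (2*p != -1 && (!(3*h < -12)))))) && ((!(p <= h - 13)) ==> (p < -1 && 2*h != -8 && ((!(p != h - 1)) ==> (!(3*h < -12))) && (p != h - 1 ==> (!(3*h < -12)))))
Before skip: (p <= h - 13 ==> (((!(h <= 6)) ==> (!(3*h < -12))) && (h <= 6 ==> (2*p != -1 && (!(3*h < -12)))))) && ((!(p <= h - 13)) ==> (p < -1 && 2*h != -8 && ((!(p != h - 1)) ==> (!(3*h < -12))) && (p != h - 1 ==> (!(3*h < -12)))))
Answer: WP = (p <= h - 13 ==> (((!(h <= 6)) ==> (!(3*h < -12))) && (h <= 6 ==> (2*p != -1 && (!(3*h < -12)))))) && ((!(p <= h - 13)) ==> (p < -1 && 2*h != -8 && ((!(p != h - 1)) ==> (!(3*h < -12))) && (p != h - 1 ==> (!(3*h < -12)))))


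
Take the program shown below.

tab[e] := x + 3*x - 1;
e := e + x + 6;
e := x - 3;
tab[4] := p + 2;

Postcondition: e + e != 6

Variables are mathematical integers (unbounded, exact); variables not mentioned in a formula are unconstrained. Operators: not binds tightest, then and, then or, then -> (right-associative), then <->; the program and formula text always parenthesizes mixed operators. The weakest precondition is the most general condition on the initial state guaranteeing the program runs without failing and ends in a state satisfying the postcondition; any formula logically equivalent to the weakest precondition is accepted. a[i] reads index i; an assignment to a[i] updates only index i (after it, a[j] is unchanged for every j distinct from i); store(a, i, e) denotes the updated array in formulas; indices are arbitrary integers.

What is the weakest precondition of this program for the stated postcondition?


Working backward. After the program, the postcondition e + e != 6 must hold; in canonical form it is 2*e != 6.
Before tab[4] := p + 2: 2*e != 6
Before e := x - 3: 2*x != 12
Before e := e + x + 6: 2*x != 12
Before tab[e] := x + 3*x - 1: 2*x != 12
Answer: WP = 2*x != 12


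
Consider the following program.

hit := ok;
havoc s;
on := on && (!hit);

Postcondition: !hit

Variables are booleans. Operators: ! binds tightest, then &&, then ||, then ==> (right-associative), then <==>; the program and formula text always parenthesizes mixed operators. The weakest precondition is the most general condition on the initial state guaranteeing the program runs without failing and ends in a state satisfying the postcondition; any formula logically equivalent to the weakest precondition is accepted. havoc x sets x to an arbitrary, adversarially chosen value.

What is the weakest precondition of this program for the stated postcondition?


Working backward. After the program, !hit must hold.
Before on := on && (!hit): !hit
Before havoc s: !hit
Before hit := ok: !ok
Answer: WP = !ok
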